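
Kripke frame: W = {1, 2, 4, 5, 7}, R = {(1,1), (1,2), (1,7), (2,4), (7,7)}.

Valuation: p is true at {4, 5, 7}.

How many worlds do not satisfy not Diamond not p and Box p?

1: not Diamond not p is F, Box p is F. ✗
2: not Diamond not p is T, Box p is T. ✓
4: not Diamond not p is T, Box p is T. ✓
5: not Diamond not p is T, Box p is T. ✓
7: not Diamond not p is T, Box p is T. ✓
Satisfying worlds: {2, 4, 5, 7}.
So not Diamond not p and Box p fails at the other 1 world.

1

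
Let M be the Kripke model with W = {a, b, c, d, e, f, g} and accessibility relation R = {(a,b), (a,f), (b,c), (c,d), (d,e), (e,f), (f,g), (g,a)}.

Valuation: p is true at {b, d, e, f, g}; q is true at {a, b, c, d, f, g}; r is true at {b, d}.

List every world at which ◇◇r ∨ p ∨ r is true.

a: ◇◇r is F, p ∨ r is F. ✗
b: ◇◇r is T, p ∨ r is T. ✓
c: ◇◇r is F, p ∨ r is F. ✗
d: ◇◇r is F, p ∨ r is T. ✓
e: ◇◇r is F, p ∨ r is T. ✓
f: ◇◇r is F, p ∨ r is T. ✓
g: ◇◇r is T, p ∨ r is T. ✓

{b, d, e, f, g}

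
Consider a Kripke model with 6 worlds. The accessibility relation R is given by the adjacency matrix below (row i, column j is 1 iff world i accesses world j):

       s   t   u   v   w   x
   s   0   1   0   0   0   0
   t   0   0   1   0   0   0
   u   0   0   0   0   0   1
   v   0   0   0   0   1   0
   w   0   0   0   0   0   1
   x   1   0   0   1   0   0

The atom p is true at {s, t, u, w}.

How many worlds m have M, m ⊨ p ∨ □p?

5

s: p is T, □p is T. ✓
t: p is T, □p is T. ✓
u: p is T, □p is F. ✓
v: p is F, □p is T. ✓
w: p is T, □p is F. ✓
x: p is F, □p is F. ✗
Satisfying worlds: {s, t, u, v, w}.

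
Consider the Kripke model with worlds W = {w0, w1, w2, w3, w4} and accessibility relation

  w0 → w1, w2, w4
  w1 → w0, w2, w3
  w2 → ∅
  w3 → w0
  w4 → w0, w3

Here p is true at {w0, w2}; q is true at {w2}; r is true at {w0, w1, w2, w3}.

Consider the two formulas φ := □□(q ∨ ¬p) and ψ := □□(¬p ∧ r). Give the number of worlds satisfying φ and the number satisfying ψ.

2 and 1

For □□(q ∨ ¬p):
w0: successors {w1, w2, w4}; □(q ∨ ¬p) there: w1:F, w2:T, w4:F. ✗
w1: successors {w0, w2, w3}; □(q ∨ ¬p) there: w0:T, w2:T, w3:F. ✗
w2: no successors, so □□(q ∨ ¬p) holds vacuously. ✓
w3: successors {w0}; □(q ∨ ¬p) there: w0:T. ✓
w4: successors {w0, w3}; □(q ∨ ¬p) there: w0:T, w3:F. ✗
— 2 worlds.
For □□(¬p ∧ r):
w0: successors {w1, w2, w4}; □(¬p ∧ r) there: w1:F, w2:T, w4:F. ✗
w1: successors {w0, w2, w3}; □(¬p ∧ r) there: w0:F, w2:T, w3:F. ✗
w2: no successors, so □□(¬p ∧ r) holds vacuously. ✓
w3: successors {w0}; □(¬p ∧ r) there: w0:F. ✗
w4: successors {w0, w3}; □(¬p ∧ r) there: w0:F, w3:F. ✗
— 1 world.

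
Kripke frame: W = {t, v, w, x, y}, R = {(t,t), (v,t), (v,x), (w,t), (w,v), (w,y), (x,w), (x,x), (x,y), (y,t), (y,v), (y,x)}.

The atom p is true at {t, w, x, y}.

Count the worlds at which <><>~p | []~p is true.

2

t: <><>~p is F, []~p is F. ✗
v: <><>~p is F, []~p is F. ✗
w: <><>~p is T, []~p is F. ✓
x: <><>~p is T, []~p is F. ✓
y: <><>~p is F, []~p is F. ✗
Satisfying worlds: {w, x}.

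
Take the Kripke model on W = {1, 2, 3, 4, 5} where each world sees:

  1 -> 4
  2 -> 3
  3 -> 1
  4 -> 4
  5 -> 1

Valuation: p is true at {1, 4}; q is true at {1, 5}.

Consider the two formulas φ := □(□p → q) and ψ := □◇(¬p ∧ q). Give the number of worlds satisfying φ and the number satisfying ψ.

2 and 0

For □(□p → q):
1: successors {4}; □p → q there: 4:F. ✗
2: successors {3}; □p → q there: 3:F. ✗
3: successors {1}; □p → q there: 1:T. ✓
4: successors {4}; □p → q there: 4:F. ✗
5: successors {1}; □p → q there: 1:T. ✓
— 2 worlds.
For □◇(¬p ∧ q):
1: successors {4}; ◇(¬p ∧ q) there: 4:F. ✗
2: successors {3}; ◇(¬p ∧ q) there: 3:F. ✗
3: successors {1}; ◇(¬p ∧ q) there: 1:F. ✗
4: successors {4}; ◇(¬p ∧ q) there: 4:F. ✗
5: successors {1}; ◇(¬p ∧ q) there: 1:F. ✗
— 0 worlds.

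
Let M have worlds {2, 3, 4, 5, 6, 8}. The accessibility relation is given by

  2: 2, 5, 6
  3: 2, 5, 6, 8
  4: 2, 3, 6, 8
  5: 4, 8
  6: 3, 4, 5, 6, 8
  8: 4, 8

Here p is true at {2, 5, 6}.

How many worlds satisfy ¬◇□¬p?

2: ◇□¬p is T. ✗
3: ◇□¬p is T. ✗
4: ◇□¬p is T. ✗
5: ◇□¬p is T. ✗
6: ◇□¬p is T. ✗
8: ◇□¬p is T. ✗
Satisfying worlds: ∅.

0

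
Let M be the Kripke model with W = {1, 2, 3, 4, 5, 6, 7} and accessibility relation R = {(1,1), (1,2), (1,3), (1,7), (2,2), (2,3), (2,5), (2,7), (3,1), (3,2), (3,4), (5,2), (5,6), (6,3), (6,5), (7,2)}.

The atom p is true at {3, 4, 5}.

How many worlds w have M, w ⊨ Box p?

1: successors {1, 2, 3, 7}; p there: 1:F, 2:F, 3:T, 7:F. ✗
2: successors {2, 3, 5, 7}; p there: 2:F, 3:T, 5:T, 7:F. ✗
3: successors {1, 2, 4}; p there: 1:F, 2:F, 4:T. ✗
4: no successors, so Box p holds vacuously. ✓
5: successors {2, 6}; p there: 2:F, 6:F. ✗
6: successors {3, 5}; p there: 3:T, 5:T. ✓
7: successors {2}; p there: 2:F. ✗
Satisfying worlds: {4, 6}.

2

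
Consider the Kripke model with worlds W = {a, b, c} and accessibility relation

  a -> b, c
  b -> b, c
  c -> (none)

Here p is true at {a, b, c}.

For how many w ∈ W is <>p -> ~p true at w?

a: <>p is T, ~p is F. ✗
b: <>p is T, ~p is F. ✗
c: <>p is F, ~p is F. ✓
Satisfying worlds: {c}.

1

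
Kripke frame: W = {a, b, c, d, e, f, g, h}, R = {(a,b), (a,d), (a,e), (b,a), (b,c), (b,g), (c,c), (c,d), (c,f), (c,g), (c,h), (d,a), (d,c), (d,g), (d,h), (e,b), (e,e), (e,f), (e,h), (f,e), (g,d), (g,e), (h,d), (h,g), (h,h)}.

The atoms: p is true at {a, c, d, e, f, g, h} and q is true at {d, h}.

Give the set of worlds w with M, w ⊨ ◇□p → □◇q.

{b, d, f, g, h}

a: ◇□p is T, □◇q is F. ✗
b: ◇□p is T, □◇q is T. ✓
c: ◇□p is T, □◇q is F. ✗
d: ◇□p is T, □◇q is T. ✓
e: ◇□p is T, □◇q is F. ✗
f: ◇□p is F, □◇q is T. ✓
g: ◇□p is T, □◇q is T. ✓
h: ◇□p is T, □◇q is T. ✓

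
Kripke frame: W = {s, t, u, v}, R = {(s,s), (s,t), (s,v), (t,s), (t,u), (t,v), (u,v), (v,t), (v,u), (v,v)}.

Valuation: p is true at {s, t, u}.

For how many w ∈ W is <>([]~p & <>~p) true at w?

s: successors {s, t, v}; []~p & <>~p there: s:F, t:F, v:F. ✗
t: successors {s, u, v}; []~p & <>~p there: s:F, u:T, v:F. ✓
u: successors {v}; []~p & <>~p there: v:F. ✗
v: successors {t, u, v}; []~p & <>~p there: t:F, u:T, v:F. ✓
Satisfying worlds: {t, v}.

2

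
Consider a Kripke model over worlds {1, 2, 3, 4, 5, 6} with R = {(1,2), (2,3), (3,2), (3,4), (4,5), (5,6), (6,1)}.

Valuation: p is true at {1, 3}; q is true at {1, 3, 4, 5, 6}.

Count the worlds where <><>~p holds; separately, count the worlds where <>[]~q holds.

4 and 1

For <><>~p:
1: successors {2}; <>~p there: 2:F. ✗
2: successors {3}; <>~p there: 3:T. ✓
3: successors {2, 4}; <>~p there: 2:F, 4:T. ✓
4: successors {5}; <>~p there: 5:T. ✓
5: successors {6}; <>~p there: 6:F. ✗
6: successors {1}; <>~p there: 1:T. ✓
— 4 worlds.
For <>[]~q:
1: successors {2}; []~q there: 2:F. ✗
2: successors {3}; []~q there: 3:F. ✗
3: successors {2, 4}; []~q there: 2:F, 4:F. ✗
4: successors {5}; []~q there: 5:F. ✗
5: successors {6}; []~q there: 6:F. ✗
6: successors {1}; []~q there: 1:T. ✓
— 1 world.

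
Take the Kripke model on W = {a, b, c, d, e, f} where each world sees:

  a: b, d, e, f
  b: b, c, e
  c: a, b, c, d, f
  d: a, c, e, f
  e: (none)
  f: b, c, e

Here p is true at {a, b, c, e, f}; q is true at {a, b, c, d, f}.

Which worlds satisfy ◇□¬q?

{a, b, d, f}

a: successors {b, d, e, f}; □¬q there: b:F, d:F, e:T, f:F. ✓
b: successors {b, c, e}; □¬q there: b:F, c:F, e:T. ✓
c: successors {a, b, c, d, f}; □¬q there: a:F, b:F, c:F, d:F, f:F. ✗
d: successors {a, c, e, f}; □¬q there: a:F, c:F, e:T, f:F. ✓
e: no successors, so ◇□¬q fails. ✗
f: successors {b, c, e}; □¬q there: b:F, c:F, e:T. ✓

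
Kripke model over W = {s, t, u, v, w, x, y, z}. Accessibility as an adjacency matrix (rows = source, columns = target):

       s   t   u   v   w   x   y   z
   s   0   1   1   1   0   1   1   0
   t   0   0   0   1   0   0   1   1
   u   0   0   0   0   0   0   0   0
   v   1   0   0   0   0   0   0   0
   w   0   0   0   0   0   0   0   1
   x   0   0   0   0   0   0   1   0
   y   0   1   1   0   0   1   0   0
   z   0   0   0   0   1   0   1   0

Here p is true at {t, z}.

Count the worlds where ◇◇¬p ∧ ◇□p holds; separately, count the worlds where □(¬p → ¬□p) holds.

For ◇◇¬p ∧ ◇□p:
s: ◇◇¬p is T, ◇□p is T. ✓
t: ◇◇¬p is T, ◇□p is F. ✗
u: ◇◇¬p is F, ◇□p is F. ✗
v: ◇◇¬p is T, ◇□p is F. ✗
w: ◇◇¬p is T, ◇□p is F. ✗
x: ◇◇¬p is T, ◇□p is F. ✗
y: ◇◇¬p is T, ◇□p is T. ✓
z: ◇◇¬p is T, ◇□p is T. ✓
— 3 worlds.
For □(¬p → ¬□p):
s: successors {t, u, v, x, y}; ¬p → ¬□p there: t:T, u:F, v:T, x:T, y:T. ✗
t: successors {v, y, z}; ¬p → ¬□p there: v:T, y:T, z:T. ✓
u: no successors, so □(¬p → ¬□p) holds vacuously. ✓
v: successors {s}; ¬p → ¬□p there: s:T. ✓
w: successors {z}; ¬p → ¬□p there: z:T. ✓
x: successors {y}; ¬p → ¬□p there: y:T. ✓
y: successors {t, u, x}; ¬p → ¬□p there: t:T, u:F, x:T. ✗
z: successors {w, y}; ¬p → ¬□p there: w:F, y:T. ✗
— 5 worlds.

3 and 5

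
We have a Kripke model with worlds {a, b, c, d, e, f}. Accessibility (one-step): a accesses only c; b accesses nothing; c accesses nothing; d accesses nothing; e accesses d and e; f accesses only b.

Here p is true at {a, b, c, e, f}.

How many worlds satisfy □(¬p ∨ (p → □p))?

5

a: successors {c}; ¬p ∨ (p → □p) there: c:T. ✓
b: no successors, so □(¬p ∨ (p → □p)) holds vacuously. ✓
c: no successors, so □(¬p ∨ (p → □p)) holds vacuously. ✓
d: no successors, so □(¬p ∨ (p → □p)) holds vacuously. ✓
e: successors {d, e}; ¬p ∨ (p → □p) there: d:T, e:F. ✗
f: successors {b}; ¬p ∨ (p → □p) there: b:T. ✓
Satisfying worlds: {a, b, c, d, f}.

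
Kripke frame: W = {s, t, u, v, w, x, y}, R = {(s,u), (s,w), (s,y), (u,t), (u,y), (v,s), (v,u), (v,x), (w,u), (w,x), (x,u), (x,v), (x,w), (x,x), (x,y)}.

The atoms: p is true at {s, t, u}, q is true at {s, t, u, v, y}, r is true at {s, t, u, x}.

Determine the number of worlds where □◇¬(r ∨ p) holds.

4

s: successors {u, w, y}; ◇¬(r ∨ p) there: u:T, w:F, y:F. ✗
t: no successors, so □◇¬(r ∨ p) holds vacuously. ✓
u: successors {t, y}; ◇¬(r ∨ p) there: t:F, y:F. ✗
v: successors {s, u, x}; ◇¬(r ∨ p) there: s:T, u:T, x:T. ✓
w: successors {u, x}; ◇¬(r ∨ p) there: u:T, x:T. ✓
x: successors {u, v, w, x, y}; ◇¬(r ∨ p) there: u:T, v:F, w:F, x:T, y:F. ✗
y: no successors, so □◇¬(r ∨ p) holds vacuously. ✓
Satisfying worlds: {t, v, w, y}.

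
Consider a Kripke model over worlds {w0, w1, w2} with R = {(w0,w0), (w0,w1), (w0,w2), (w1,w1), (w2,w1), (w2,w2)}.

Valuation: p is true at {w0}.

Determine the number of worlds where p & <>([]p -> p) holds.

1

w0: p is T, <>([]p -> p) is T. ✓
w1: p is F, <>([]p -> p) is T. ✗
w2: p is F, <>([]p -> p) is T. ✗
Satisfying worlds: {w0}.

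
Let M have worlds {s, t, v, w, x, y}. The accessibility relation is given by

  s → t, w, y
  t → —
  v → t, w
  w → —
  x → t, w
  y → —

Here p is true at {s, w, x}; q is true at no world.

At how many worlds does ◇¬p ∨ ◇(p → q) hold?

s: ◇¬p is T, ◇(p → q) is T. ✓
t: ◇¬p is F, ◇(p → q) is F. ✗
v: ◇¬p is T, ◇(p → q) is T. ✓
w: ◇¬p is F, ◇(p → q) is F. ✗
x: ◇¬p is T, ◇(p → q) is T. ✓
y: ◇¬p is F, ◇(p → q) is F. ✗
Satisfying worlds: {s, v, x}.

3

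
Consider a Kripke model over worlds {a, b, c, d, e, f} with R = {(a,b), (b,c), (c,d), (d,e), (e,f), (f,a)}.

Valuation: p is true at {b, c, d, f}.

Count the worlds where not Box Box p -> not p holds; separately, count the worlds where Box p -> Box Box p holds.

For not Box Box p -> not p:
a: not Box Box p is F, not p is T. ✓
b: not Box Box p is F, not p is F. ✓
c: not Box Box p is T, not p is F. ✗
d: not Box Box p is F, not p is F. ✓
e: not Box Box p is T, not p is T. ✓
f: not Box Box p is F, not p is F. ✓
— 5 worlds.
For Box p -> Box Box p:
a: Box p is T, Box Box p is T. ✓
b: Box p is T, Box Box p is T. ✓
c: Box p is T, Box Box p is F. ✗
d: Box p is F, Box Box p is T. ✓
e: Box p is T, Box Box p is F. ✗
f: Box p is F, Box Box p is T. ✓
— 4 worlds.

5 and 4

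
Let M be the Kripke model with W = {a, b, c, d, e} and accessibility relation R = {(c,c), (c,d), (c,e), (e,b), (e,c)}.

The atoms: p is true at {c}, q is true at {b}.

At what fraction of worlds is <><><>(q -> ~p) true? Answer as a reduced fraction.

a: no successors, so <><><>(q -> ~p) fails. ✗
b: no successors, so <><><>(q -> ~p) fails. ✗
c: successors {c, d, e}; <><>(q -> ~p) there: c:T, d:F, e:T. ✓
d: no successors, so <><><>(q -> ~p) fails. ✗
e: successors {b, c}; <><>(q -> ~p) there: b:F, c:T. ✓
That's 2 of 5 worlds, so 2/5.

2/5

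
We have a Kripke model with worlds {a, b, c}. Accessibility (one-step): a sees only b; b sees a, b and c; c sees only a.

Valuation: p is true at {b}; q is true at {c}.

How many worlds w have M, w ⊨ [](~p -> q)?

1

a: successors {b}; ~p -> q there: b:T. ✓
b: successors {a, b, c}; ~p -> q there: a:F, b:T, c:T. ✗
c: successors {a}; ~p -> q there: a:F. ✗
Satisfying worlds: {a}.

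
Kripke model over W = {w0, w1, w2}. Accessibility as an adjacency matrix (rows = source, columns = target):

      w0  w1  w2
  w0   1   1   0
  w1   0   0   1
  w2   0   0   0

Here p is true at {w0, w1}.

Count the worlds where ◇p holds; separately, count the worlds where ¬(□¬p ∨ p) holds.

1 and 0

For ◇p:
w0: successors {w0, w1}; p there: w0:T, w1:T. ✓
w1: successors {w2}; p there: w2:F. ✗
w2: no successors, so ◇p fails. ✗
— 1 world.
For ¬(□¬p ∨ p):
w0: □¬p ∨ p is T. ✗
w1: □¬p ∨ p is T. ✗
w2: □¬p ∨ p is T. ✗
— 0 worlds.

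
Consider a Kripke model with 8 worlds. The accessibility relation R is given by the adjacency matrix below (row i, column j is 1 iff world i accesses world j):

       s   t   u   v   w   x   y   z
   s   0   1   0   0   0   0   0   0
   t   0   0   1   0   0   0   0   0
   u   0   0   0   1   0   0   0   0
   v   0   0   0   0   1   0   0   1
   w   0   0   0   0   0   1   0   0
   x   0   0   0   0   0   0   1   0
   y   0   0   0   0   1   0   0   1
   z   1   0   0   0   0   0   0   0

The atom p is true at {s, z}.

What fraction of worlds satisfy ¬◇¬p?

s: ◇¬p is T. ✗
t: ◇¬p is T. ✗
u: ◇¬p is T. ✗
v: ◇¬p is T. ✗
w: ◇¬p is T. ✗
x: ◇¬p is T. ✗
y: ◇¬p is T. ✗
z: ◇¬p is F. ✓
That's 1 of 8 worlds, so 1/8.

1/8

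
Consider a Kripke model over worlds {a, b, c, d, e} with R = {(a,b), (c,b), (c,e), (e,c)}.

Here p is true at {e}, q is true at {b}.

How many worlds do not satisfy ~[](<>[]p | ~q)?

3

a: [](<>[]p | ~q) is F. ✓
b: [](<>[]p | ~q) is T. ✗
c: [](<>[]p | ~q) is F. ✓
d: [](<>[]p | ~q) is T. ✗
e: [](<>[]p | ~q) is T. ✗
Satisfying worlds: {a, c}.
So ~[](<>[]p | ~q) fails at the other 3 worlds.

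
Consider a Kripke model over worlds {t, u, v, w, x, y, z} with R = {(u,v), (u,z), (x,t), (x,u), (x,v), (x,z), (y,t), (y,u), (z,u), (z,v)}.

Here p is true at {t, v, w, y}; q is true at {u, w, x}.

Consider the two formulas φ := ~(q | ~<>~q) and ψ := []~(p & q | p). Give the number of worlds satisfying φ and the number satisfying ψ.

2 and 3

For ~(q | ~<>~q):
t: q | ~<>~q is T. ✗
u: q | ~<>~q is T. ✗
v: q | ~<>~q is T. ✗
w: q | ~<>~q is T. ✗
x: q | ~<>~q is T. ✗
y: q | ~<>~q is F. ✓
z: q | ~<>~q is F. ✓
— 2 worlds.
For []~(p & q | p):
t: no successors, so []~(p & q | p) holds vacuously. ✓
u: successors {v, z}; ~(p & q | p) there: v:F, z:T. ✗
v: no successors, so []~(p & q | p) holds vacuously. ✓
w: no successors, so []~(p & q | p) holds vacuously. ✓
x: successors {t, u, v, z}; ~(p & q | p) there: t:F, u:T, v:F, z:T. ✗
y: successors {t, u}; ~(p & q | p) there: t:F, u:T. ✗
z: successors {u, v}; ~(p & q | p) there: u:T, v:F. ✗
— 3 worlds.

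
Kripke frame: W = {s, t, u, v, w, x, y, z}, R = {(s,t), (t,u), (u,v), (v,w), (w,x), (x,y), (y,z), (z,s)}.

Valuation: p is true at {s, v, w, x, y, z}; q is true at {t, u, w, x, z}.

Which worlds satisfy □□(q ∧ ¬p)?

s: successors {t}; □(q ∧ ¬p) there: t:T. ✓
t: successors {u}; □(q ∧ ¬p) there: u:F. ✗
u: successors {v}; □(q ∧ ¬p) there: v:F. ✗
v: successors {w}; □(q ∧ ¬p) there: w:F. ✗
w: successors {x}; □(q ∧ ¬p) there: x:F. ✗
x: successors {y}; □(q ∧ ¬p) there: y:F. ✗
y: successors {z}; □(q ∧ ¬p) there: z:F. ✗
z: successors {s}; □(q ∧ ¬p) there: s:T. ✓

{s, z}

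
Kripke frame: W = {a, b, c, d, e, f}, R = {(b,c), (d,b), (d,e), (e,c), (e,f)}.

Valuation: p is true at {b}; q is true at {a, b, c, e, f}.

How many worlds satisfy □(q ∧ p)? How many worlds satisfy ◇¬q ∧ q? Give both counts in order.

For □(q ∧ p):
a: no successors, so □(q ∧ p) holds vacuously. ✓
b: successors {c}; q ∧ p there: c:F. ✗
c: no successors, so □(q ∧ p) holds vacuously. ✓
d: successors {b, e}; q ∧ p there: b:T, e:F. ✗
e: successors {c, f}; q ∧ p there: c:F, f:F. ✗
f: no successors, so □(q ∧ p) holds vacuously. ✓
— 3 worlds.
For ◇¬q ∧ q:
a: ◇¬q is F, q is T. ✗
b: ◇¬q is F, q is T. ✗
c: ◇¬q is F, q is T. ✗
d: ◇¬q is F, q is F. ✗
e: ◇¬q is F, q is T. ✗
f: ◇¬q is F, q is T. ✗
— 0 worlds.

3 and 0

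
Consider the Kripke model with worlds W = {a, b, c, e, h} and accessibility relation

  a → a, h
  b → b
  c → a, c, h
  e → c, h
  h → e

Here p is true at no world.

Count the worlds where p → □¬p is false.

a: p is F, □¬p is T. ✓
b: p is F, □¬p is T. ✓
c: p is F, □¬p is T. ✓
e: p is F, □¬p is T. ✓
h: p is F, □¬p is T. ✓
Satisfying worlds: {a, b, c, e, h}.
So p → □¬p fails at the other 0 worlds.

0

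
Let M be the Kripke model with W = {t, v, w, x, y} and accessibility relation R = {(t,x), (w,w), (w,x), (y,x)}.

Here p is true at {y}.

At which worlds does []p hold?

t: successors {x}; p there: x:F. ✗
v: no successors, so []p holds vacuously. ✓
w: successors {w, x}; p there: w:F, x:F. ✗
x: no successors, so []p holds vacuously. ✓
y: successors {x}; p there: x:F. ✗

{v, x}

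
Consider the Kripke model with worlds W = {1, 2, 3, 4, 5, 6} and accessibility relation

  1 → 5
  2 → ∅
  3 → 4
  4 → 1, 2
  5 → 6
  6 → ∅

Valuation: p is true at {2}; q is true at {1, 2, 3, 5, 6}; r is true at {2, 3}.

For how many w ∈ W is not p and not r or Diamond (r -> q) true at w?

1: not p and not r is T, Diamond (r -> q) is T. ✓
2: not p and not r is F, Diamond (r -> q) is F. ✗
3: not p and not r is F, Diamond (r -> q) is T. ✓
4: not p and not r is T, Diamond (r -> q) is T. ✓
5: not p and not r is T, Diamond (r -> q) is T. ✓
6: not p and not r is T, Diamond (r -> q) is F. ✓
Satisfying worlds: {1, 3, 4, 5, 6}.

5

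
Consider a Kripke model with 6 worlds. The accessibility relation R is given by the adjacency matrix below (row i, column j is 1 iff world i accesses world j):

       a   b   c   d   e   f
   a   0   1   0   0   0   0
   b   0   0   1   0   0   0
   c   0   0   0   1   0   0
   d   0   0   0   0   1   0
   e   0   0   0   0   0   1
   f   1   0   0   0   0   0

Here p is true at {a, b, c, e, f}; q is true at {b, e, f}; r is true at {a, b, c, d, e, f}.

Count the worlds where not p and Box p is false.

5

a: not p is F, Box p is T. ✗
b: not p is F, Box p is T. ✗
c: not p is F, Box p is F. ✗
d: not p is T, Box p is T. ✓
e: not p is F, Box p is T. ✗
f: not p is F, Box p is T. ✗
Satisfying worlds: {d}.
So not p and Box p fails at the other 5 worlds.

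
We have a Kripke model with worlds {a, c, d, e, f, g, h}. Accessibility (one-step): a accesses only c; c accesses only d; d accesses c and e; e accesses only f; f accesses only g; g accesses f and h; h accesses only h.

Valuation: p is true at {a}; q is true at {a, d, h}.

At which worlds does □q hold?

{c, h}

a: successors {c}; q there: c:F. ✗
c: successors {d}; q there: d:T. ✓
d: successors {c, e}; q there: c:F, e:F. ✗
e: successors {f}; q there: f:F. ✗
f: successors {g}; q there: g:F. ✗
g: successors {f, h}; q there: f:F, h:T. ✗
h: successors {h}; q there: h:T. ✓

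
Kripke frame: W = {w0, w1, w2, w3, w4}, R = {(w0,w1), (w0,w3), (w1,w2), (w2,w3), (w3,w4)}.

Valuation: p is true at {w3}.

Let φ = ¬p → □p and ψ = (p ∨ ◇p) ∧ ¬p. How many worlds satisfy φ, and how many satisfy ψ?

3 and 2

For ¬p → □p:
w0: ¬p is T, □p is F. ✗
w1: ¬p is T, □p is F. ✗
w2: ¬p is T, □p is T. ✓
w3: ¬p is F, □p is F. ✓
w4: ¬p is T, □p is T. ✓
— 3 worlds.
For (p ∨ ◇p) ∧ ¬p:
w0: p ∨ ◇p is T, ¬p is T. ✓
w1: p ∨ ◇p is F, ¬p is T. ✗
w2: p ∨ ◇p is T, ¬p is T. ✓
w3: p ∨ ◇p is T, ¬p is F. ✗
w4: p ∨ ◇p is F, ¬p is T. ✗
— 2 worlds.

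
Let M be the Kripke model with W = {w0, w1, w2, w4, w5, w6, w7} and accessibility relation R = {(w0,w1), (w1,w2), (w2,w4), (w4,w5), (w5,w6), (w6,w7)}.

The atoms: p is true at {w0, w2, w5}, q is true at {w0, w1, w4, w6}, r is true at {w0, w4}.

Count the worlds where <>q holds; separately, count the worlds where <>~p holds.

For <>q:
w0: successors {w1}; q there: w1:T. ✓
w1: successors {w2}; q there: w2:F. ✗
w2: successors {w4}; q there: w4:T. ✓
w4: successors {w5}; q there: w5:F. ✗
w5: successors {w6}; q there: w6:T. ✓
w6: successors {w7}; q there: w7:F. ✗
w7: no successors, so <>q fails. ✗
— 3 worlds.
For <>~p:
w0: successors {w1}; ~p there: w1:T. ✓
w1: successors {w2}; ~p there: w2:F. ✗
w2: successors {w4}; ~p there: w4:T. ✓
w4: successors {w5}; ~p there: w5:F. ✗
w5: successors {w6}; ~p there: w6:T. ✓
w6: successors {w7}; ~p there: w7:T. ✓
w7: no successors, so <>~p fails. ✗
— 4 worlds.

3 and 4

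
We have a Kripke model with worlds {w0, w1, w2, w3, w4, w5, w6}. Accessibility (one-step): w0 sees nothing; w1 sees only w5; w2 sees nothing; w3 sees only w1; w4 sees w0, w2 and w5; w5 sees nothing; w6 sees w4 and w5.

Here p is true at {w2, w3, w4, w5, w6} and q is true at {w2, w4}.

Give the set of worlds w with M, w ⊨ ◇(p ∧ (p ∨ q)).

{w1, w4, w6}

w0: no successors, so ◇(p ∧ (p ∨ q)) fails. ✗
w1: successors {w5}; p ∧ (p ∨ q) there: w5:T. ✓
w2: no successors, so ◇(p ∧ (p ∨ q)) fails. ✗
w3: successors {w1}; p ∧ (p ∨ q) there: w1:F. ✗
w4: successors {w0, w2, w5}; p ∧ (p ∨ q) there: w0:F, w2:T, w5:T. ✓
w5: no successors, so ◇(p ∧ (p ∨ q)) fails. ✗
w6: successors {w4, w5}; p ∧ (p ∨ q) there: w4:T, w5:T. ✓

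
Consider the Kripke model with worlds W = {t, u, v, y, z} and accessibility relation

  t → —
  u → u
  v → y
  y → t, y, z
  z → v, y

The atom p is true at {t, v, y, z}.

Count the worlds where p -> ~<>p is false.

t: p is T, ~<>p is T. ✓
u: p is F, ~<>p is T. ✓
v: p is T, ~<>p is F. ✗
y: p is T, ~<>p is F. ✗
z: p is T, ~<>p is F. ✗
Satisfying worlds: {t, u}.
So p -> ~<>p fails at the other 3 worlds.

3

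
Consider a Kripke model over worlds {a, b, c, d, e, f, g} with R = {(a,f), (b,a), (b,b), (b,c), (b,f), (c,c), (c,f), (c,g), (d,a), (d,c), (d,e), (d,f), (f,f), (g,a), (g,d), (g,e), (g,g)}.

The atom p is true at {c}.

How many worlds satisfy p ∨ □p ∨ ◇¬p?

7

a: p is F, □p ∨ ◇¬p is T. ✓
b: p is F, □p ∨ ◇¬p is T. ✓
c: p is T, □p ∨ ◇¬p is T. ✓
d: p is F, □p ∨ ◇¬p is T. ✓
e: p is F, □p ∨ ◇¬p is T. ✓
f: p is F, □p ∨ ◇¬p is T. ✓
g: p is F, □p ∨ ◇¬p is T. ✓
Satisfying worlds: {a, b, c, d, e, f, g}.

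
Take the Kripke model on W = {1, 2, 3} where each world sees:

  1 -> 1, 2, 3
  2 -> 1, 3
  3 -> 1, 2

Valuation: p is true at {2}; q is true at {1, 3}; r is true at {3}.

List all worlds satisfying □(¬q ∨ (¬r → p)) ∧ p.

∅

1: □(¬q ∨ (¬r → p)) is F, p is F. ✗
2: □(¬q ∨ (¬r → p)) is F, p is T. ✗
3: □(¬q ∨ (¬r → p)) is F, p is F. ✗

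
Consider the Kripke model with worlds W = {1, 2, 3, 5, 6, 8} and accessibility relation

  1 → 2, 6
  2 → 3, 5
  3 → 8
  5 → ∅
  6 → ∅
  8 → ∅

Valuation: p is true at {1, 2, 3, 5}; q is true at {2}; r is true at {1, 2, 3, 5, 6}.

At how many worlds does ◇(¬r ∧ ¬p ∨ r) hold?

1: successors {2, 6}; ¬r ∧ ¬p ∨ r there: 2:T, 6:T. ✓
2: successors {3, 5}; ¬r ∧ ¬p ∨ r there: 3:T, 5:T. ✓
3: successors {8}; ¬r ∧ ¬p ∨ r there: 8:T. ✓
5: no successors, so ◇(¬r ∧ ¬p ∨ r) fails. ✗
6: no successors, so ◇(¬r ∧ ¬p ∨ r) fails. ✗
8: no successors, so ◇(¬r ∧ ¬p ∨ r) fails. ✗
Satisfying worlds: {1, 2, 3}.

3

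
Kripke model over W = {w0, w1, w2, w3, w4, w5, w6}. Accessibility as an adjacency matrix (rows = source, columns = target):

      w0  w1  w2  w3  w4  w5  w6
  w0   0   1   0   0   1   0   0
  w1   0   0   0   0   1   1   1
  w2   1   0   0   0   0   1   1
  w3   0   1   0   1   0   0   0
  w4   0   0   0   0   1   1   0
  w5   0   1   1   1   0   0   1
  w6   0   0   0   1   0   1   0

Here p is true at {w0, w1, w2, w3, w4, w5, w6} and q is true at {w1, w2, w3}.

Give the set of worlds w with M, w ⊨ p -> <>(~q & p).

{w0, w1, w2, w4, w5, w6}

w0: p is T, <>(~q & p) is T. ✓
w1: p is T, <>(~q & p) is T. ✓
w2: p is T, <>(~q & p) is T. ✓
w3: p is T, <>(~q & p) is F. ✗
w4: p is T, <>(~q & p) is T. ✓
w5: p is T, <>(~q & p) is T. ✓
w6: p is T, <>(~q & p) is T. ✓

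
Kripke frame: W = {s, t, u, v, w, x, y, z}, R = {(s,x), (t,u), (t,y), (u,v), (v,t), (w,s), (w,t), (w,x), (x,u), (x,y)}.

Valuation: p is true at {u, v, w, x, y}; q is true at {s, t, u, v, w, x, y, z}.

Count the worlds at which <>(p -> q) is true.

6

s: successors {x}; p -> q there: x:T. ✓
t: successors {u, y}; p -> q there: u:T, y:T. ✓
u: successors {v}; p -> q there: v:T. ✓
v: successors {t}; p -> q there: t:T. ✓
w: successors {s, t, x}; p -> q there: s:T, t:T, x:T. ✓
x: successors {u, y}; p -> q there: u:T, y:T. ✓
y: no successors, so <>(p -> q) fails. ✗
z: no successors, so <>(p -> q) fails. ✗
Satisfying worlds: {s, t, u, v, w, x}.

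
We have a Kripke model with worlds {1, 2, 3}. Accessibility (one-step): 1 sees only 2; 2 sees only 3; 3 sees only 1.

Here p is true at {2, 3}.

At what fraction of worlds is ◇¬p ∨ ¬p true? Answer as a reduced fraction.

1: ◇¬p is F, ¬p is T. ✓
2: ◇¬p is F, ¬p is F. ✗
3: ◇¬p is T, ¬p is F. ✓
That's 2 of 3 worlds, so 2/3.

2/3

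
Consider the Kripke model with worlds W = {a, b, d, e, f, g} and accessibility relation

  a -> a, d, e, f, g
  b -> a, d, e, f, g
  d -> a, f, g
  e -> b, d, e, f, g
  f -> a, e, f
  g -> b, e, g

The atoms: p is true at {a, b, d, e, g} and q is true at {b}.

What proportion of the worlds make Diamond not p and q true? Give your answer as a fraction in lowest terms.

1/6

a: Diamond not p is T, q is F. ✗
b: Diamond not p is T, q is T. ✓
d: Diamond not p is T, q is F. ✗
e: Diamond not p is T, q is F. ✗
f: Diamond not p is T, q is F. ✗
g: Diamond not p is F, q is F. ✗
That's 1 of 6 worlds, so 1/6.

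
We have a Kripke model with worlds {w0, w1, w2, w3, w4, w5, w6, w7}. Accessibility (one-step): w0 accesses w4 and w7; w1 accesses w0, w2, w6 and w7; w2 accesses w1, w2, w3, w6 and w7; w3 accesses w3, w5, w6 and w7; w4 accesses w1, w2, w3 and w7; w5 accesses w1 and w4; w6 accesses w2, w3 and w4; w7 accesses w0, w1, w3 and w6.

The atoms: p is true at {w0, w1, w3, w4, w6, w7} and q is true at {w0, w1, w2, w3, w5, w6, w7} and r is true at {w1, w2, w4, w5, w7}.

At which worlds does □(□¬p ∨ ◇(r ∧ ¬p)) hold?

{w5, w6}

w0: successors {w4, w7}; □¬p ∨ ◇(r ∧ ¬p) there: w4:T, w7:F. ✗
w1: successors {w0, w2, w6, w7}; □¬p ∨ ◇(r ∧ ¬p) there: w0:F, w2:T, w6:T, w7:F. ✗
w2: successors {w1, w2, w3, w6, w7}; □¬p ∨ ◇(r ∧ ¬p) there: w1:T, w2:T, w3:T, w6:T, w7:F. ✗
w3: successors {w3, w5, w6, w7}; □¬p ∨ ◇(r ∧ ¬p) there: w3:T, w5:F, w6:T, w7:F. ✗
w4: successors {w1, w2, w3, w7}; □¬p ∨ ◇(r ∧ ¬p) there: w1:T, w2:T, w3:T, w7:F. ✗
w5: successors {w1, w4}; □¬p ∨ ◇(r ∧ ¬p) there: w1:T, w4:T. ✓
w6: successors {w2, w3, w4}; □¬p ∨ ◇(r ∧ ¬p) there: w2:T, w3:T, w4:T. ✓
w7: successors {w0, w1, w3, w6}; □¬p ∨ ◇(r ∧ ¬p) there: w0:F, w1:T, w3:T, w6:T. ✗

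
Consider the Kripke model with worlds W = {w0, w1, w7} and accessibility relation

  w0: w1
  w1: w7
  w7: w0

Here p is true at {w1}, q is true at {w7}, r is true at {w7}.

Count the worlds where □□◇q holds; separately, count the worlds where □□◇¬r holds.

For □□◇q:
w0: successors {w1}; □◇q there: w1:F. ✗
w1: successors {w7}; □◇q there: w7:F. ✗
w7: successors {w0}; □◇q there: w0:T. ✓
— 1 world.
For □□◇¬r:
w0: successors {w1}; □◇¬r there: w1:T. ✓
w1: successors {w7}; □◇¬r there: w7:T. ✓
w7: successors {w0}; □◇¬r there: w0:F. ✗
— 2 worlds.

1 and 2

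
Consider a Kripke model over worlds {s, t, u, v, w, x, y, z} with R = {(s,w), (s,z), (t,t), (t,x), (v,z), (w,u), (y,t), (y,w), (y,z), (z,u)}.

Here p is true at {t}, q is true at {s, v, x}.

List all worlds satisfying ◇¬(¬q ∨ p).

{t}

s: successors {w, z}; ¬(¬q ∨ p) there: w:F, z:F. ✗
t: successors {t, x}; ¬(¬q ∨ p) there: t:F, x:T. ✓
u: no successors, so ◇¬(¬q ∨ p) fails. ✗
v: successors {z}; ¬(¬q ∨ p) there: z:F. ✗
w: successors {u}; ¬(¬q ∨ p) there: u:F. ✗
x: no successors, so ◇¬(¬q ∨ p) fails. ✗
y: successors {t, w, z}; ¬(¬q ∨ p) there: t:F, w:F, z:F. ✗
z: successors {u}; ¬(¬q ∨ p) there: u:F. ✗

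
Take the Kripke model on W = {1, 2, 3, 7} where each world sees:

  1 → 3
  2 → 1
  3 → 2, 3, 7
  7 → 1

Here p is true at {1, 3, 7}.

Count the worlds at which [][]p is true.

2

1: successors {3}; []p there: 3:F. ✗
2: successors {1}; []p there: 1:T. ✓
3: successors {2, 3, 7}; []p there: 2:T, 3:F, 7:T. ✗
7: successors {1}; []p there: 1:T. ✓
Satisfying worlds: {2, 7}.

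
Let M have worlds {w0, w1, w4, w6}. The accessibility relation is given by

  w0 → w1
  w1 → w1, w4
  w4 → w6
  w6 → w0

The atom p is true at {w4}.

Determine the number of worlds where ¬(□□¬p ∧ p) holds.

3

w0: □□¬p ∧ p is F. ✓
w1: □□¬p ∧ p is F. ✓
w4: □□¬p ∧ p is T. ✗
w6: □□¬p ∧ p is F. ✓
Satisfying worlds: {w0, w1, w6}.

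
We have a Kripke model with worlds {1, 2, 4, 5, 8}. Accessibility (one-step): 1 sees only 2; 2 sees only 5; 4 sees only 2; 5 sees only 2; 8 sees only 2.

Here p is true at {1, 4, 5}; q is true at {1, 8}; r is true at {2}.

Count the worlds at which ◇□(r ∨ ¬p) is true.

1

1: successors {2}; □(r ∨ ¬p) there: 2:F. ✗
2: successors {5}; □(r ∨ ¬p) there: 5:T. ✓
4: successors {2}; □(r ∨ ¬p) there: 2:F. ✗
5: successors {2}; □(r ∨ ¬p) there: 2:F. ✗
8: successors {2}; □(r ∨ ¬p) there: 2:F. ✗
Satisfying worlds: {2}.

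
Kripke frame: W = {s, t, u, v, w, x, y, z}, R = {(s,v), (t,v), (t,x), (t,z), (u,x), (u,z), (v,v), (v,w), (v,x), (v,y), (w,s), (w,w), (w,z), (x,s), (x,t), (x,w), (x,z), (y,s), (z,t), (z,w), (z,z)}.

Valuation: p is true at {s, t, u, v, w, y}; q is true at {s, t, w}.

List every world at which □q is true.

{y}

s: successors {v}; q there: v:F. ✗
t: successors {v, x, z}; q there: v:F, x:F, z:F. ✗
u: successors {x, z}; q there: x:F, z:F. ✗
v: successors {v, w, x, y}; q there: v:F, w:T, x:F, y:F. ✗
w: successors {s, w, z}; q there: s:T, w:T, z:F. ✗
x: successors {s, t, w, z}; q there: s:T, t:T, w:T, z:F. ✗
y: successors {s}; q there: s:T. ✓
z: successors {t, w, z}; q there: t:T, w:T, z:F. ✗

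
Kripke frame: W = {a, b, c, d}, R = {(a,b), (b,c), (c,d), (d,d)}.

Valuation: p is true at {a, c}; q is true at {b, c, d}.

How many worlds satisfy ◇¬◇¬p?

1

a: successors {b}; ¬◇¬p there: b:T. ✓
b: successors {c}; ¬◇¬p there: c:F. ✗
c: successors {d}; ¬◇¬p there: d:F. ✗
d: successors {d}; ¬◇¬p there: d:F. ✗
Satisfying worlds: {a}.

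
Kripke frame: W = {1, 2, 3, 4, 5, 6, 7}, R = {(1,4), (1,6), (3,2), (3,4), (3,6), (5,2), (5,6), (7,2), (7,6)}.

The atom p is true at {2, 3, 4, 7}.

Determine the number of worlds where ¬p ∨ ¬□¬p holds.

5

1: ¬p is T, ¬□¬p is T. ✓
2: ¬p is F, ¬□¬p is F. ✗
3: ¬p is F, ¬□¬p is T. ✓
4: ¬p is F, ¬□¬p is F. ✗
5: ¬p is T, ¬□¬p is T. ✓
6: ¬p is T, ¬□¬p is F. ✓
7: ¬p is F, ¬□¬p is T. ✓
Satisfying worlds: {1, 3, 5, 6, 7}.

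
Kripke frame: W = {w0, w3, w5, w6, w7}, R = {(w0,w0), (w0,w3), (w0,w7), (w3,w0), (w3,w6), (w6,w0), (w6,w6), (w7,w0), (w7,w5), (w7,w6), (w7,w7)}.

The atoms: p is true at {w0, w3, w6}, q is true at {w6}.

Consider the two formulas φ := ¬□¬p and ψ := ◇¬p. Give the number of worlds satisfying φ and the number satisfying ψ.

4 and 2

For ¬□¬p:
w0: □¬p is F. ✓
w3: □¬p is F. ✓
w5: □¬p is T. ✗
w6: □¬p is F. ✓
w7: □¬p is F. ✓
— 4 worlds.
For ◇¬p:
w0: successors {w0, w3, w7}; ¬p there: w0:F, w3:F, w7:T. ✓
w3: successors {w0, w6}; ¬p there: w0:F, w6:F. ✗
w5: no successors, so ◇¬p fails. ✗
w6: successors {w0, w6}; ¬p there: w0:F, w6:F. ✗
w7: successors {w0, w5, w6, w7}; ¬p there: w0:F, w5:T, w6:F, w7:T. ✓
— 2 worlds.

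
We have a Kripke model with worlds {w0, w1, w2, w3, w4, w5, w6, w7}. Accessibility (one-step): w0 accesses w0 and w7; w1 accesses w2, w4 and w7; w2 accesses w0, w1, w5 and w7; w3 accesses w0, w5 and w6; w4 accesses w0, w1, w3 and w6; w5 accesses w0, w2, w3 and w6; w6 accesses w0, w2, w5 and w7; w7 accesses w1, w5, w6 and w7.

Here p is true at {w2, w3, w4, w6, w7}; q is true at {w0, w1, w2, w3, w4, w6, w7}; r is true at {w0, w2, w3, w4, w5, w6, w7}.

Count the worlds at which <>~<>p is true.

w0: successors {w0, w7}; ~<>p there: w0:F, w7:F. ✗
w1: successors {w2, w4, w7}; ~<>p there: w2:F, w4:F, w7:F. ✗
w2: successors {w0, w1, w5, w7}; ~<>p there: w0:F, w1:F, w5:F, w7:F. ✗
w3: successors {w0, w5, w6}; ~<>p there: w0:F, w5:F, w6:F. ✗
w4: successors {w0, w1, w3, w6}; ~<>p there: w0:F, w1:F, w3:F, w6:F. ✗
w5: successors {w0, w2, w3, w6}; ~<>p there: w0:F, w2:F, w3:F, w6:F. ✗
w6: successors {w0, w2, w5, w7}; ~<>p there: w0:F, w2:F, w5:F, w7:F. ✗
w7: successors {w1, w5, w6, w7}; ~<>p there: w1:F, w5:F, w6:F, w7:F. ✗
Satisfying worlds: ∅.

0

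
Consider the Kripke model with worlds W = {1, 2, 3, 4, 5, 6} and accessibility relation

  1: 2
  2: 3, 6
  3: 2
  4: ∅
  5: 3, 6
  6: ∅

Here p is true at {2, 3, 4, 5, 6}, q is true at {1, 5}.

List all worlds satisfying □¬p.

1: successors {2}; ¬p there: 2:F. ✗
2: successors {3, 6}; ¬p there: 3:F, 6:F. ✗
3: successors {2}; ¬p there: 2:F. ✗
4: no successors, so □¬p holds vacuously. ✓
5: successors {3, 6}; ¬p there: 3:F, 6:F. ✗
6: no successors, so □¬p holds vacuously. ✓

{4, 6}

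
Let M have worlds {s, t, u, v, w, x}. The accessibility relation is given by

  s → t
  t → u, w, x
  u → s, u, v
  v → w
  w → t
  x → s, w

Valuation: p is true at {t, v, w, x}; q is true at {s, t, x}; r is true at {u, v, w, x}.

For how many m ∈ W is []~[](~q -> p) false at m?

s: successors {t}; ~[](~q -> p) there: t:T. ✓
t: successors {u, w, x}; ~[](~q -> p) there: u:T, w:F, x:F. ✗
u: successors {s, u, v}; ~[](~q -> p) there: s:F, u:T, v:F. ✗
v: successors {w}; ~[](~q -> p) there: w:F. ✗
w: successors {t}; ~[](~q -> p) there: t:T. ✓
x: successors {s, w}; ~[](~q -> p) there: s:F, w:F. ✗
Satisfying worlds: {s, w}.
So []~[](~q -> p) fails at the other 4 worlds.

4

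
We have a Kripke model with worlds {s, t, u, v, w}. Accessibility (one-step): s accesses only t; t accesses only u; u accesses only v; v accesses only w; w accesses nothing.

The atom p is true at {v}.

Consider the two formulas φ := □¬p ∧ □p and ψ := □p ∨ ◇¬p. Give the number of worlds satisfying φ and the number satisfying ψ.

For □¬p ∧ □p:
s: □¬p is T, □p is F. ✗
t: □¬p is T, □p is F. ✗
u: □¬p is F, □p is T. ✗
v: □¬p is T, □p is F. ✗
w: □¬p is T, □p is T. ✓
— 1 world.
For □p ∨ ◇¬p:
s: □p is F, ◇¬p is T. ✓
t: □p is F, ◇¬p is T. ✓
u: □p is T, ◇¬p is F. ✓
v: □p is F, ◇¬p is T. ✓
w: □p is T, ◇¬p is F. ✓
— 5 worlds.

1 and 5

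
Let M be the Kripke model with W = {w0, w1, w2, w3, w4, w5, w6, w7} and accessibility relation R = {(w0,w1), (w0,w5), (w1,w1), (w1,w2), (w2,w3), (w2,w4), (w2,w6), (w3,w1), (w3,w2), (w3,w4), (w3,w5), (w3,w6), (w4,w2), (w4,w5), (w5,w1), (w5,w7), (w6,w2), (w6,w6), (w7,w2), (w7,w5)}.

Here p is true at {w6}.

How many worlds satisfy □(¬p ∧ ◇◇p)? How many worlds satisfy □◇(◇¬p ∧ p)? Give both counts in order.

2 and 1

For □(¬p ∧ ◇◇p):
w0: successors {w1, w5}; ¬p ∧ ◇◇p there: w1:T, w5:F. ✗
w1: successors {w1, w2}; ¬p ∧ ◇◇p there: w1:T, w2:T. ✓
w2: successors {w3, w4, w6}; ¬p ∧ ◇◇p there: w3:T, w4:T, w6:F. ✗
w3: successors {w1, w2, w4, w5, w6}; ¬p ∧ ◇◇p there: w1:T, w2:T, w4:T, w5:F, w6:F. ✗
w4: successors {w2, w5}; ¬p ∧ ◇◇p there: w2:T, w5:F. ✗
w5: successors {w1, w7}; ¬p ∧ ◇◇p there: w1:T, w7:T. ✓
w6: successors {w2, w6}; ¬p ∧ ◇◇p there: w2:T, w6:F. ✗
w7: successors {w2, w5}; ¬p ∧ ◇◇p there: w2:T, w5:F. ✗
— 2 worlds.
For □◇(◇¬p ∧ p):
w0: successors {w1, w5}; ◇(◇¬p ∧ p) there: w1:F, w5:F. ✗
w1: successors {w1, w2}; ◇(◇¬p ∧ p) there: w1:F, w2:T. ✗
w2: successors {w3, w4, w6}; ◇(◇¬p ∧ p) there: w3:T, w4:F, w6:T. ✗
w3: successors {w1, w2, w4, w5, w6}; ◇(◇¬p ∧ p) there: w1:F, w2:T, w4:F, w5:F, w6:T. ✗
w4: successors {w2, w5}; ◇(◇¬p ∧ p) there: w2:T, w5:F. ✗
w5: successors {w1, w7}; ◇(◇¬p ∧ p) there: w1:F, w7:F. ✗
w6: successors {w2, w6}; ◇(◇¬p ∧ p) there: w2:T, w6:T. ✓
w7: successors {w2, w5}; ◇(◇¬p ∧ p) there: w2:T, w5:F. ✗
— 1 world.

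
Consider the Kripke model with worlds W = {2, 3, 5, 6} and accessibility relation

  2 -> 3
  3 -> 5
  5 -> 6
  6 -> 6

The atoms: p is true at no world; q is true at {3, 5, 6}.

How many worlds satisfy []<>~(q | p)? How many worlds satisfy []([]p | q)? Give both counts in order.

0 and 4

For []<>~(q | p):
2: successors {3}; <>~(q | p) there: 3:F. ✗
3: successors {5}; <>~(q | p) there: 5:F. ✗
5: successors {6}; <>~(q | p) there: 6:F. ✗
6: successors {6}; <>~(q | p) there: 6:F. ✗
— 0 worlds.
For []([]p | q):
2: successors {3}; []p | q there: 3:T. ✓
3: successors {5}; []p | q there: 5:T. ✓
5: successors {6}; []p | q there: 6:T. ✓
6: successors {6}; []p | q there: 6:T. ✓
— 4 worlds.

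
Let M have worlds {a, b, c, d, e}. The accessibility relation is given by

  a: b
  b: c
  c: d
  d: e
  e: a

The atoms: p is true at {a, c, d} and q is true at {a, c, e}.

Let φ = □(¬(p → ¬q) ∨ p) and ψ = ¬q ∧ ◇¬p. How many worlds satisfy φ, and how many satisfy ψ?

3 and 1

For □(¬(p → ¬q) ∨ p):
a: successors {b}; ¬(p → ¬q) ∨ p there: b:F. ✗
b: successors {c}; ¬(p → ¬q) ∨ p there: c:T. ✓
c: successors {d}; ¬(p → ¬q) ∨ p there: d:T. ✓
d: successors {e}; ¬(p → ¬q) ∨ p there: e:F. ✗
e: successors {a}; ¬(p → ¬q) ∨ p there: a:T. ✓
— 3 worlds.
For ¬q ∧ ◇¬p:
a: ¬q is F, ◇¬p is T. ✗
b: ¬q is T, ◇¬p is F. ✗
c: ¬q is F, ◇¬p is F. ✗
d: ¬q is T, ◇¬p is T. ✓
e: ¬q is F, ◇¬p is F. ✗
— 1 world.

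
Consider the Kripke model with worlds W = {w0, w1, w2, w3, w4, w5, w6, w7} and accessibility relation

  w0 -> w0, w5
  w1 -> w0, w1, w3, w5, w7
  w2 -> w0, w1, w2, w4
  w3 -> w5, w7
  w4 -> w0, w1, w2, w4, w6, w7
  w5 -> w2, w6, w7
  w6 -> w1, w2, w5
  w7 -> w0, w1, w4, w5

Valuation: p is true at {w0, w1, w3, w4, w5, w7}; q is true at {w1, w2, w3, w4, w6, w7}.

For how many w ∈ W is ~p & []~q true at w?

w0: ~p is F, []~q is T. ✗
w1: ~p is F, []~q is F. ✗
w2: ~p is T, []~q is F. ✗
w3: ~p is F, []~q is F. ✗
w4: ~p is F, []~q is F. ✗
w5: ~p is F, []~q is F. ✗
w6: ~p is T, []~q is F. ✗
w7: ~p is F, []~q is F. ✗
Satisfying worlds: ∅.

0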